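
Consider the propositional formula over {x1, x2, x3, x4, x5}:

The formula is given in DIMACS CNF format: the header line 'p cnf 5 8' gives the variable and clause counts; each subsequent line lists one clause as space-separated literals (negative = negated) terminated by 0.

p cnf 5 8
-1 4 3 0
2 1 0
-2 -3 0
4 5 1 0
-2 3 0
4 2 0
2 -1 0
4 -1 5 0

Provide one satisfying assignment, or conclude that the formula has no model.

Suppose x2 = True.
(¬x3) alone gives x3 = False.
Now (x3) is unsatisfied and unit — conflict.
So x2 must be the other value — set x2 = False.
(x1) alone gives x1 = True.
Now (¬x1) is unsatisfied and unit — conflict.
Both values of x2 lead to a conflict.

UNSATISFIABLE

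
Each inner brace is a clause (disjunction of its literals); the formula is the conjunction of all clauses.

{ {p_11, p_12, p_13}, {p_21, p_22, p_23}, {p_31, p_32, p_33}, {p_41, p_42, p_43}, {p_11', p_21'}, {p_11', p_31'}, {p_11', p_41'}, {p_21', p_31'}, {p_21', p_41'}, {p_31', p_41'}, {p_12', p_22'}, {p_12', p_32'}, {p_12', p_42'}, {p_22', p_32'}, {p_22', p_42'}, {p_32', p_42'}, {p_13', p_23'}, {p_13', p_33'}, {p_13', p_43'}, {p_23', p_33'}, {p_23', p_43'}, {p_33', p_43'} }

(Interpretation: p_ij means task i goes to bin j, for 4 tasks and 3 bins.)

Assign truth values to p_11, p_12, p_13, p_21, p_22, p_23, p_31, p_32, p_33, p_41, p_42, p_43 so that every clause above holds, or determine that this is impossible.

UNSATISFIABLE

Try p_11 = 0.
Try p_12 = 1.
(p_22') alone gives p_22 = 0.
(p_32') alone gives p_32 = 0.
(p_42') alone gives p_42 = 0.
Try p_21 = 1.
(p_31') alone gives p_31 = 0.
(p_33) alone gives p_33 = 1.
(p_41') alone gives p_41 = 0.
(p_43) alone gives p_43 = 1.
That conflicts with the unit clause (p_43').
So p_21 must be the other value — set p_21 = 0.
(p_23) alone gives p_23 = 1.
(p_13') alone gives p_13 = 0.
(p_33') alone gives p_33 = 0.
(p_31) alone gives p_31 = 1.
(p_41') alone gives p_41 = 0.
(p_43) alone gives p_43 = 1.
That conflicts with the unit clause (p_43').
Neither p_21 = 1 nor p_21 = 0 works.
So p_12 must be the other value — set p_12 = 0.
(p_13) alone gives p_13 = 1.
(p_23') alone gives p_23 = 0.
(p_33') alone gives p_33 = 0.
(p_43') alone gives p_43 = 0.
Try p_21 = 1.
(p_31') alone gives p_31 = 0.
(p_32) alone gives p_32 = 1.
(p_41') alone gives p_41 = 0.
(p_42) alone gives p_42 = 1.
That conflicts with the unit clause (p_42').
So p_21 must be the other value — set p_21 = 0.
(p_22) alone gives p_22 = 1.
(p_32') alone gives p_32 = 0.
(p_31) alone gives p_31 = 1.
(p_41') alone gives p_41 = 0.
(p_42) alone gives p_42 = 1.
That conflicts with the unit clause (p_42').
Neither p_21 = 1 nor p_21 = 0 works.
Neither p_12 = 1 nor p_12 = 0 works.
So p_11 must be the other value — set p_11 = 1.
(p_21') alone gives p_21 = 0.
(p_31') alone gives p_31 = 0.
(p_41') alone gives p_41 = 0.
Try p_22 = 1.
(p_12') alone gives p_12 = 0.
(p_32') alone gives p_32 = 0.
(p_33) alone gives p_33 = 1.
(p_42') alone gives p_42 = 0.
(p_43) alone gives p_43 = 1.
That conflicts with the unit clause (p_43').
So p_22 must be the other value — set p_22 = 0.
(p_23) alone gives p_23 = 1.
(p_13') alone gives p_13 = 0.
(p_33') alone gives p_33 = 0.
(p_32) alone gives p_32 = 1.
(p_12') alone gives p_12 = 0.
(p_42') alone gives p_42 = 0.
(p_43) alone gives p_43 = 1.
That conflicts with the unit clause (p_43').
Neither p_22 = 1 nor p_22 = 0 works.
Neither p_11 = 1 nor p_11 = 0 works.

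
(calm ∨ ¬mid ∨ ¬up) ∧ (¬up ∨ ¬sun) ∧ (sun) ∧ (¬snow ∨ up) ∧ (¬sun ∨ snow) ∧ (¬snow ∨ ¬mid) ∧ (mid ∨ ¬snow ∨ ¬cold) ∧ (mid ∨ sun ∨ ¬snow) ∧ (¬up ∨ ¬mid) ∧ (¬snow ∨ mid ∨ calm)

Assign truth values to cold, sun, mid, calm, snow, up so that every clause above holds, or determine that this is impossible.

UNSATISFIABLE

From the singleton clause (sun), sun = True.
From the singleton clause (¬up), up = False.
From the singleton clause (¬snow), snow = False.
That conflicts with the unit clause (snow).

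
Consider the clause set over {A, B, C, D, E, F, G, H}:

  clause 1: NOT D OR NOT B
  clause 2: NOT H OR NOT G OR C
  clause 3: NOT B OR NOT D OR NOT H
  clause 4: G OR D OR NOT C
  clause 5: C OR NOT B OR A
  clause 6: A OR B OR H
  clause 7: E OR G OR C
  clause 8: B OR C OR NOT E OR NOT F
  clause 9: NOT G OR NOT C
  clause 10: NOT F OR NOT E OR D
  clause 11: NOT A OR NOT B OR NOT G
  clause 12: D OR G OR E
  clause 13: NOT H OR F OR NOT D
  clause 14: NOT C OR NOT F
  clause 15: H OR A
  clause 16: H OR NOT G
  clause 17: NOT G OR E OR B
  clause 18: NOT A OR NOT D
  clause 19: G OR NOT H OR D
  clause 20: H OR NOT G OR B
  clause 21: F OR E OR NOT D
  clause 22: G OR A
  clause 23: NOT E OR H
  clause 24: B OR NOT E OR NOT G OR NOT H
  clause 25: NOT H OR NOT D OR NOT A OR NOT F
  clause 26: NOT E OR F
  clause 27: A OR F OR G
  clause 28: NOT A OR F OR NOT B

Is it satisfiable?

No

Case D = false:
Case G = true:
(NOT C) alone gives C = false.
(NOT H) alone gives H = false.
Now (H) is unsatisfied and unit — conflict.
Undo G and try G = false.
(NOT C) alone gives C = false.
(E) alone gives E = true.
(NOT F) alone gives F = false.
Now (F) is unsatisfied and unit — conflict.
Either choice for G ends in contradiction.
Undo D and try D = true.
(NOT B) alone gives B = false.
(NOT A) alone gives A = false.
(H) alone gives H = true.
(F) alone gives F = true.
(NOT C) alone gives C = false.
(NOT G) alone gives G = false.
Now (G) is unsatisfied and unit — conflict.
Either choice for D ends in contradiction.
No assignment satisfies every clause.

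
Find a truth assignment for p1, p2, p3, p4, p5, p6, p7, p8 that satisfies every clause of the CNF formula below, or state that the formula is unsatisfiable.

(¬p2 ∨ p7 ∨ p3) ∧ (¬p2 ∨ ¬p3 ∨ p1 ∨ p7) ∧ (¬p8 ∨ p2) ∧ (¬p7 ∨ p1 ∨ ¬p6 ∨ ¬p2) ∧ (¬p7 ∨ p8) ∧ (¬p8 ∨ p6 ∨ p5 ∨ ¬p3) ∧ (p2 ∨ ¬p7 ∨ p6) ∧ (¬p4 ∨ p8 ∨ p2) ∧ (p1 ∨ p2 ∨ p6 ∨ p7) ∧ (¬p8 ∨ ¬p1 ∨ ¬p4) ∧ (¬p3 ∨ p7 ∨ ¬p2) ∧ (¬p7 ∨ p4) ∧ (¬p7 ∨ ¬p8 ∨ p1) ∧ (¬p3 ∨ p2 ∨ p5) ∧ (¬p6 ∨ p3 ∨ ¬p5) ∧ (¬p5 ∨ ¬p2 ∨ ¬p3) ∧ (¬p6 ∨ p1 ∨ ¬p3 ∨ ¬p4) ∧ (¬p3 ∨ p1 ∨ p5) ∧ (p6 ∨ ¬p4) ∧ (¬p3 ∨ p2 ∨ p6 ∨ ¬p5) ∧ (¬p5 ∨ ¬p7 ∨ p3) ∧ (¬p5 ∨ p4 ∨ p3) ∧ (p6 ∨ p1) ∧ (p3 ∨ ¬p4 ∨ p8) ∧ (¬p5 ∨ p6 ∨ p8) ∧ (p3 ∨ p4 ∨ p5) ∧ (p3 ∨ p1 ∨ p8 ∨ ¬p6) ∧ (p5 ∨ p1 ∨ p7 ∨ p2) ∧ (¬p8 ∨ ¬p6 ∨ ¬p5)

Branch on p8: set p8 = False.
The clause (¬p7) is unit, so p7 = False.
Branch on p2: set p2 = False.
The clause (¬p4) is unit, so p4 = False.
Branch on p1: set p1 = True.
Branch on p3: set p3 = True.
The clause (p5) is unit, so p5 = True.
The clause (p6) is unit, so p6 = True.
All clauses are satisfied.

p1=True; p2=False; p3=True; p4=False; p5=True; p6=True; p7=False; p8=False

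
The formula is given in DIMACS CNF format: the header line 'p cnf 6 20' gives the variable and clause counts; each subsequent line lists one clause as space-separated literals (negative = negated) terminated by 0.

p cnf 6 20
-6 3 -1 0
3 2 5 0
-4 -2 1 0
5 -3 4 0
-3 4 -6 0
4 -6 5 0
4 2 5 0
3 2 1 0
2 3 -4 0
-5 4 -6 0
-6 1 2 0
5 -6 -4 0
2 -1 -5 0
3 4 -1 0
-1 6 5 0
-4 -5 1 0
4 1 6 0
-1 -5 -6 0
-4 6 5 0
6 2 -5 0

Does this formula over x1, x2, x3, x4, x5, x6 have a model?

Yes, satisfiable

Suppose x6 = False.
Suppose x1 = True.
From the singleton clause (x5), x5 = True.
From the singleton clause (x2), x2 = True.
Suppose x3 = False.
From the singleton clause (x4), x4 = True.
This assignment satisfies each clause.
A satisfying assignment: x1 ↦ True, x2 ↦ True, x3 ↦ False, x4 ↦ True, x5 ↦ True, x6 ↦ False.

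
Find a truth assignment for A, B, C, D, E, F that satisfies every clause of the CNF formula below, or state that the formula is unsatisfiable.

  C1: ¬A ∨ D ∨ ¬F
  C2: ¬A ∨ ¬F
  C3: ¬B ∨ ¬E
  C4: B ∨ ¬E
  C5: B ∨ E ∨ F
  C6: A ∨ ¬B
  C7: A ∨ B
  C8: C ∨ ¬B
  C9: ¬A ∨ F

Suppose A = False.
(¬B) alone gives B = False.
But (B) is also a unit clause — contradiction.
So A must be the other value — set A = True.
(¬F) alone gives F = False.
But (F) is also a unit clause — contradiction.
Either choice for A ends in contradiction.

UNSATISFIABLE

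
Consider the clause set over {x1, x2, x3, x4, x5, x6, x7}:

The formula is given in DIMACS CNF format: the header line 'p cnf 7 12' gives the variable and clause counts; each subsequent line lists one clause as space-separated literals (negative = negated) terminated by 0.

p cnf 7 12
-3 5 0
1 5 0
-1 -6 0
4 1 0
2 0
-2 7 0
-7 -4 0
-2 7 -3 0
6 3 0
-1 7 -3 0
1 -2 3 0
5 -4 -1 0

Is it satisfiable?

Yes

From the singleton clause (x2), x2 = True.
From the singleton clause (x7), x7 = True.
From the singleton clause (¬x4), x4 = False.
From the singleton clause (x1), x1 = True.
From the singleton clause (¬x6), x6 = False.
From the singleton clause (x3), x3 = True.
From the singleton clause (x5), x5 = True.
This assignment satisfies each clause.
A satisfying assignment: x1 ↦ True; x2 ↦ True; x3 ↦ True; x4 ↦ False; x5 ↦ True; x6 ↦ False; x7 ↦ True.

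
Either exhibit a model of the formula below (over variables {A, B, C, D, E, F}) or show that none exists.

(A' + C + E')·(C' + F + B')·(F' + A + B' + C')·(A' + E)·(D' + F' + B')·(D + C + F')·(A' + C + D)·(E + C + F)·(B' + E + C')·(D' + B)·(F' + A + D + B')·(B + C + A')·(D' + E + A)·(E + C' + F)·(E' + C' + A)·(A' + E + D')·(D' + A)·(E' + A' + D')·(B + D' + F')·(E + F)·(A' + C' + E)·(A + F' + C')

A=1; B=0; C=1; D=0; E=1; F=0

Try A = 1.
From the singleton clause (E), E = 1.
From the singleton clause (C), C = 1.
From the singleton clause (D'), D = 0.
Try F = 0.
From the singleton clause (B'), B = 0.
This assignment satisfies each clause.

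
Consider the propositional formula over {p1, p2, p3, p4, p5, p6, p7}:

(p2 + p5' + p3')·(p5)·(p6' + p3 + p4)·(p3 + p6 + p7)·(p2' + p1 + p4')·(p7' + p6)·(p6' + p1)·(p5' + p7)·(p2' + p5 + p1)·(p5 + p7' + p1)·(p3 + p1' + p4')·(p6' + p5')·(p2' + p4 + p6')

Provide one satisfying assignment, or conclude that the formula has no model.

UNSATISFIABLE

The clause (p5) is unit, so p5 = 1.
The clause (p7) is unit, so p7 = 1.
The clause (p6) is unit, so p6 = 1.
Now (p6') is unsatisfied and unit — conflict.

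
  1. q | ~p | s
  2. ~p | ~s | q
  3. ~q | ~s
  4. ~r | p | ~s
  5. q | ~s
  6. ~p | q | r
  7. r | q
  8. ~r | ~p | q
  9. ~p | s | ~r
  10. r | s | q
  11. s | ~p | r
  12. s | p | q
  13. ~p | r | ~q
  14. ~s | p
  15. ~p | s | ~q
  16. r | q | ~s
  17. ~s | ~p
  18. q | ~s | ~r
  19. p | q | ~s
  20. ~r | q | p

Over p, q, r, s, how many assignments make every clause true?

There are 2^4 = 16 truth assignments over (p, q, r, s).
Check each against the 20 clauses (columns in the order p, q, r, s):
  F F F F  ✗ fails (r | q)
  F F F T  ✗ fails (q | ~s)
  F F T F  ✗ fails (s | p | q)
  F F T T  ✗ fails (~r | p | ~s)
  F T F F  ✓ satisfies all
  F T F T  ✗ fails (~q | ~s)
  F T T F  ✓ satisfies all
  F T T T  ✗ fails (~q | ~s)
  T F F F  ✗ fails (q | ~p | s)
  T F F T  ✗ fails (~p | ~s | q)
  T F T F  ✗ fails (q | ~p | s)
  T F T T  ✗ fails (~p | ~s | q)
  T T F F  ✗ fails (s | ~p | r)
  T T F T  ✗ fails (~q | ~s)
  T T T F  ✗ fails (~p | s | ~r)
  T T T T  ✗ fails (~q | ~s)
2 of the 16 rows are models.

2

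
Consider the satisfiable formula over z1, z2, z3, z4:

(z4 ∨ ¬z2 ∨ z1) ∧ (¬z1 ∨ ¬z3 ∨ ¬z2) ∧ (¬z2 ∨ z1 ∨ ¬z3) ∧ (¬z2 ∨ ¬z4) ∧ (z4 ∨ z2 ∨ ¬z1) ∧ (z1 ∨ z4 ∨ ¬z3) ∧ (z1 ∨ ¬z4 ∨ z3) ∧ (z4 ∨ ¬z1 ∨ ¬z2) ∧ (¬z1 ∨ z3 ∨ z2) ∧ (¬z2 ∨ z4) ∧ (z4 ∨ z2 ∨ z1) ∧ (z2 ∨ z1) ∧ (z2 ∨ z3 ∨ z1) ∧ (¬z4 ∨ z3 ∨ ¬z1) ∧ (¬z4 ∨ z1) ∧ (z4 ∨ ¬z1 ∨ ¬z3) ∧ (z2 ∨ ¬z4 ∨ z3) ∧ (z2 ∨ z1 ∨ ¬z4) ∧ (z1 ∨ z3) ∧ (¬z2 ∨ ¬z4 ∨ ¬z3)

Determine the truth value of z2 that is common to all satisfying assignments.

Suppose z2 = True.
Unit clause (¬z4) forces z4 = False.
That conflicts with the unit clause (z4).
So every satisfying assignment has z2 = False.

False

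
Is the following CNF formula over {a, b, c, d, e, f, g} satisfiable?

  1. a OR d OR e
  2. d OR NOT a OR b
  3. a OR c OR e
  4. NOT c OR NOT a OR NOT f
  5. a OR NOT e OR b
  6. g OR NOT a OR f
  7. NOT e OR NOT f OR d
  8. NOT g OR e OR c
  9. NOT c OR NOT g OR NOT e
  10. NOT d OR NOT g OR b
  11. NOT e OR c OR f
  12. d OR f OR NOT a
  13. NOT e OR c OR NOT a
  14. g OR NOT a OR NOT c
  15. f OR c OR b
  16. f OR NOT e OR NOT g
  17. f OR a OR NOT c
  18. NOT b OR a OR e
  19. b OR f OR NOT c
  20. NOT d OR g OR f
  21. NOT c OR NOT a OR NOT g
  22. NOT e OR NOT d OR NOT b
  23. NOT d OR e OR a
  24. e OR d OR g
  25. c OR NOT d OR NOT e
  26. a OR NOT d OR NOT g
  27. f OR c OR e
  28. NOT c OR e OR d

Case a = true:
Case d = true:
Case c = false:
The clause (NOT e) is unit, so e = false.
The clause (NOT g) is unit, so g = false.
The clause (f) is unit, so f = true.
Every clause is now satisfied; b is unconstrained.
A satisfying assignment: a ↦ true, b ↦ true, c ↦ false, d ↦ true, e ↦ false, f ↦ true, g ↦ false.

Yes, satisfiable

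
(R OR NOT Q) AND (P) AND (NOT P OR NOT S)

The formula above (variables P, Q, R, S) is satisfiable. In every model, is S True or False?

False

Suppose S = true.
(P) alone gives P = true.
Now (NOT P) is unsatisfied and unit — conflict.
So every satisfying assignment has S = False.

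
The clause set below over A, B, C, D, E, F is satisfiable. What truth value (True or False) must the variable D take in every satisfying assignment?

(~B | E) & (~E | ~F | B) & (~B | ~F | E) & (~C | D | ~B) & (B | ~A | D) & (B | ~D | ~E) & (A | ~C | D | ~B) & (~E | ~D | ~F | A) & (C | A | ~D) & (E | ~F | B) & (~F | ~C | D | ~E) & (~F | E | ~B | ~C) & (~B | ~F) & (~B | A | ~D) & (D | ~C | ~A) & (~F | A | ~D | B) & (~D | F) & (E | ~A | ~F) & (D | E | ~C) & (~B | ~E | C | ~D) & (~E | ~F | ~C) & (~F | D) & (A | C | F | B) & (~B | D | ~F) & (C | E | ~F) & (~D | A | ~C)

Suppose D = 1.
The clause (F) is unit, so F = 1.
The clause (~B) is unit, so B = 0.
The clause (~E) is unit, so E = 0.
Now (E) is unsatisfied and unit — conflict.
So every satisfying assignment has D = False.

False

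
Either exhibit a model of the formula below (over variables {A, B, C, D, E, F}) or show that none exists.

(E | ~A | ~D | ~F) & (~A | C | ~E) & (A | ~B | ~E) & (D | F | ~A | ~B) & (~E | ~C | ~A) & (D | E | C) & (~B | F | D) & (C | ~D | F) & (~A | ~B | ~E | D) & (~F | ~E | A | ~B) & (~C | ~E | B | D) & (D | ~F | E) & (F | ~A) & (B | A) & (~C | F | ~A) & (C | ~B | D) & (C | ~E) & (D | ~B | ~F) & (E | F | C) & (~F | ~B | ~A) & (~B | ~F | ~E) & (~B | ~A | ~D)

Case F = 0:
Unit clause (~A) forces A = 0.
Unit clause (B) forces B = 1.
Unit clause (~E) forces E = 0.
Unit clause (D) forces D = 1.
Unit clause (C) forces C = 1.
Every clause now holds.

A=0; B=1; C=1; D=1; E=0; F=0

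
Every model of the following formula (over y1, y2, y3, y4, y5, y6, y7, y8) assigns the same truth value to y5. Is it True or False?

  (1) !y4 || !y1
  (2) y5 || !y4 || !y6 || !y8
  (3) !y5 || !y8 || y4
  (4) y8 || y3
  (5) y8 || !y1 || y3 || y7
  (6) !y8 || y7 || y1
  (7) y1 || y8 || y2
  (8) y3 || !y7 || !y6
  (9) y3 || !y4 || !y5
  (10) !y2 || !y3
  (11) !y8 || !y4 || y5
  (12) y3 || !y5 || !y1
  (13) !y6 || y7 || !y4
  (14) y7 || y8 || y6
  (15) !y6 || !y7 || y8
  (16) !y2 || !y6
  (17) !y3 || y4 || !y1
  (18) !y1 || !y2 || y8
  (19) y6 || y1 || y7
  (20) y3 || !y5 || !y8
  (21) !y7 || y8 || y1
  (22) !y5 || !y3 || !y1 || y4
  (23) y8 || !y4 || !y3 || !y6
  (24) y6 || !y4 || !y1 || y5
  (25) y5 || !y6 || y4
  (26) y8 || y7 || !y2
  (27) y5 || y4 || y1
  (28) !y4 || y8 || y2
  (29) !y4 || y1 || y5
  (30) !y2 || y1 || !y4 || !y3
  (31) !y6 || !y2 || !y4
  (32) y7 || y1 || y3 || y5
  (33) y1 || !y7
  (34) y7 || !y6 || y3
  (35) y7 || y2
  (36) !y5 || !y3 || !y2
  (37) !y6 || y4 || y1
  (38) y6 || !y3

Suppose y5 = true.
Try y4 = false.
Unit clause (!y8) forces y8 = false.
Unit clause (y3) forces y3 = true.
Unit clause (!y2) forces y2 = false.
Unit clause (y1) forces y1 = true.
That conflicts with the unit clause (!y1).
That branch fails; take y4 = true instead.
Unit clause (!y1) forces y1 = false.
Unit clause (y3) forces y3 = true.
Unit clause (!y2) forces y2 = false.
Unit clause (y8) forces y8 = true.
Unit clause (y7) forces y7 = true.
That conflicts with the unit clause (!y7).
Either choice for y4 ends in contradiction.
So every satisfying assignment has y5 = False.

False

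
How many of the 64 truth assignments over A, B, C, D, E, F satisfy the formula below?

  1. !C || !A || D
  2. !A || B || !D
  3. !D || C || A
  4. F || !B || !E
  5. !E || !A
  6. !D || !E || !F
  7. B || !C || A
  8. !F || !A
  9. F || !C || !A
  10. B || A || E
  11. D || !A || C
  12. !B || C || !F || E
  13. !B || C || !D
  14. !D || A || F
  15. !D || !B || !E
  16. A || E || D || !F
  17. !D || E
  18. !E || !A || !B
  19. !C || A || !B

4

There are 2^6 = 64 truth assignments over (A, B, C, D, E, F).
Split on E. With E = true, the clauses containing E are satisfied and !E drops from the rest; 3 of the 2^5 = 32 assignments to the other variables satisfy what remains.
With E = false, by the same count on the reduced clause set, 1 assignment works.
Total: 3 + 1 = 4.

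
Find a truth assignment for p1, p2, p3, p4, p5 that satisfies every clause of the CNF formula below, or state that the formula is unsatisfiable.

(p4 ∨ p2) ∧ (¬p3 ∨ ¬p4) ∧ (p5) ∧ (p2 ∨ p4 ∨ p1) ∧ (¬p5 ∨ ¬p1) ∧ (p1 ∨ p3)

p1 ↦ False; p2 ↦ True; p3 ↦ True; p4 ↦ False; p5 ↦ True

From the singleton clause (p5), p5 = True.
From the singleton clause (¬p1), p1 = False.
From the singleton clause (p3), p3 = True.
From the singleton clause (¬p4), p4 = False.
From the singleton clause (p2), p2 = True.
All clauses are satisfied.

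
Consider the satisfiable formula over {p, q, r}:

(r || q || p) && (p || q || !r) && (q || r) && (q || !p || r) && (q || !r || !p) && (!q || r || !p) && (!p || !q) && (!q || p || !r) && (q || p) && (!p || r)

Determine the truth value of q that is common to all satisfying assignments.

Suppose q = false.
Unit clause (r) forces r = true.
Unit clause (p) forces p = true.
That conflicts with the unit clause (!p).
So every satisfying assignment has q = True.

True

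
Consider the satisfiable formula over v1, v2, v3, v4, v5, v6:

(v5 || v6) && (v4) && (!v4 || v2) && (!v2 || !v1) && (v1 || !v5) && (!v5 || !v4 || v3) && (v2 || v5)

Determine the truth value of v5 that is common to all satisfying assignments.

False

Suppose v5 = true.
From the singleton clause (v4), v4 = true.
From the singleton clause (v2), v2 = true.
From the singleton clause (!v1), v1 = false.
But (v1) is also a unit clause — contradiction.
So every satisfying assignment has v5 = False.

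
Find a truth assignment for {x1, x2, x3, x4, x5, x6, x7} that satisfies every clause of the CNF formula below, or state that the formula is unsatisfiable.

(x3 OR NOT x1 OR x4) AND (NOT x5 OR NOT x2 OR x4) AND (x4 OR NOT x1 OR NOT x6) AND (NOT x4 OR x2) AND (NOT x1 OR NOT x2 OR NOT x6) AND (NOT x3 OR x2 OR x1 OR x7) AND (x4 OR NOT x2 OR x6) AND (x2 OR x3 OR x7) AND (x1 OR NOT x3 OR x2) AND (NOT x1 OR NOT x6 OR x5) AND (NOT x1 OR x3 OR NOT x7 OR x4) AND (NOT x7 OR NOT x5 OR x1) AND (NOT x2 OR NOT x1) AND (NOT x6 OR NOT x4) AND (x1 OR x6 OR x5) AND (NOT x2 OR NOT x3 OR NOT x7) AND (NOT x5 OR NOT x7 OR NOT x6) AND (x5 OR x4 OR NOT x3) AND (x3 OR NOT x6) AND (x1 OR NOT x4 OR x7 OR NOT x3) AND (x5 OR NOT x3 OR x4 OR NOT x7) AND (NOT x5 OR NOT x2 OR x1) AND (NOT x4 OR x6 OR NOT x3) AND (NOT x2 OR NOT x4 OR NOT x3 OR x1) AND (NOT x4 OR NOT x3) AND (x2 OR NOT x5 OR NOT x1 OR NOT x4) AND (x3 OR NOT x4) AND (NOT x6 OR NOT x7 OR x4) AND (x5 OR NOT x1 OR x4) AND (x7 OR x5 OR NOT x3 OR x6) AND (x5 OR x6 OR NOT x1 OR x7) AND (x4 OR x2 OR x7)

Case x4 = false:
Case x3 = true:
(x5) alone gives x5 = true.
(NOT x2) alone gives x2 = false.
(x1) alone gives x1 = true.
(NOT x6) alone gives x6 = false.
(x7) alone gives x7 = true.
Every clause now holds.

x1: true; x2: false; x3: true; x4: false; x5: true; x6: false; x7: true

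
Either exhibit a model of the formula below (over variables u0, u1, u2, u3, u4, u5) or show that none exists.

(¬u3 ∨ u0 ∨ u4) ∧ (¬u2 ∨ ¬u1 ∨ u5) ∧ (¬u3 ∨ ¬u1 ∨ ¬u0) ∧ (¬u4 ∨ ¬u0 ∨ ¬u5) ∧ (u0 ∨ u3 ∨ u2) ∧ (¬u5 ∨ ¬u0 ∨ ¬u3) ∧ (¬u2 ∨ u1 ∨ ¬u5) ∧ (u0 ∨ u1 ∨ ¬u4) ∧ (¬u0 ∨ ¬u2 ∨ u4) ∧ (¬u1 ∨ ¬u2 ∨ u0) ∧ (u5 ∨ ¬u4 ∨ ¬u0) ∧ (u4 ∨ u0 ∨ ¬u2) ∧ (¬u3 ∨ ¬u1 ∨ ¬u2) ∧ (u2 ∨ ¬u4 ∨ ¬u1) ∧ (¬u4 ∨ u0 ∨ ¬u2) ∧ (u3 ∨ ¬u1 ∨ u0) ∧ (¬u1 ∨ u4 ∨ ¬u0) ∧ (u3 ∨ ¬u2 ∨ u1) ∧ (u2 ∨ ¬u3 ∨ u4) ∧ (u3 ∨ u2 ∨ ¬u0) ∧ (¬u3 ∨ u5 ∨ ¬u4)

UNSATISFIABLE

Suppose u3 = False.
Suppose u0 = True.
From the singleton clause (u2), u2 = True.
From the singleton clause (u4), u4 = True.
From the singleton clause (¬u5), u5 = False.
That conflicts with the unit clause (u5).
So u0 must be the other value — set u0 = False.
From the singleton clause (u2), u2 = True.
From the singleton clause (¬u1), u1 = False.
That conflicts with the unit clause (u1).
Neither u0 = True nor u0 = False works.
So u3 must be the other value — set u3 = True.
Suppose u0 = True.
From the singleton clause (¬u1), u1 = False.
From the singleton clause (¬u5), u5 = False.
From the singleton clause (¬u4), u4 = False.
From the singleton clause (¬u2), u2 = False.
That conflicts with the unit clause (u2).
So u0 must be the other value — set u0 = False.
From the singleton clause (u4), u4 = True.
From the singleton clause (u1), u1 = True.
From the singleton clause (¬u2), u2 = False.
That conflicts with the unit clause (u2).
Neither u0 = True nor u0 = False works.
Neither u3 = True nor u3 = False works.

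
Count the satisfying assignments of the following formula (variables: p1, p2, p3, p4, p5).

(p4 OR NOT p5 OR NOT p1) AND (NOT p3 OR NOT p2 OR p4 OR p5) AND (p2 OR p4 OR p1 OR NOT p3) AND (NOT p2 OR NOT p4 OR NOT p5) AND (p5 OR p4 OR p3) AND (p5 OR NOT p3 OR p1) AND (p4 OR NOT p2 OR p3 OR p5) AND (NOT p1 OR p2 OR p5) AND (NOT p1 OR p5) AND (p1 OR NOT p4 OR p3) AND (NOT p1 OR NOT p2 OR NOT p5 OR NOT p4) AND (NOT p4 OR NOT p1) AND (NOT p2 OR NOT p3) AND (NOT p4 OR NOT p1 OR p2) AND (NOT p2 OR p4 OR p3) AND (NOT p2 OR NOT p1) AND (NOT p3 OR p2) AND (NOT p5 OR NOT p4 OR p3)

There are 2^5 = 32 truth assignments over (p1, p2, p3, p4, p5).
Split on p1. With p1 = true, the clauses containing p1 are satisfied and NOT p1 drops from the rest; 0 of the 2^4 = 16 assignments to the other variables satisfy what remains.
With p1 = false, by the same count on the reduced clause set, 1 assignment works.
(One model: p1=F, p2=F, p3=F, p4=F, p5=T.)
Total: 0 + 1 = 1.

1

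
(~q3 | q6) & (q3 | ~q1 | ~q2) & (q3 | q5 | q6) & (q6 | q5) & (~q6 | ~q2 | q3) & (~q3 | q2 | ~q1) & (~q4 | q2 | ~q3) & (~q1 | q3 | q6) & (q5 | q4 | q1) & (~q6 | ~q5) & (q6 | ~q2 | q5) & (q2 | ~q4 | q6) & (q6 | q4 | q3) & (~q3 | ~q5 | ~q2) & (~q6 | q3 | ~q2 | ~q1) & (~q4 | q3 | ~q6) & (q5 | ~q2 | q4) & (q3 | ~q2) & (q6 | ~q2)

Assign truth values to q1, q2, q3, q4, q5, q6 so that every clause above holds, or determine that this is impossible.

q1 ↦ 0; q2 ↦ 1; q3 ↦ 1; q4 ↦ 1; q5 ↦ 0; q6 ↦ 1

Try q3 = 1.
From the singleton clause (q6), q6 = 1.
From the singleton clause (~q5), q5 = 0.
Try q2 = 1.
From the singleton clause (q4), q4 = 1.
All clauses hold; q1 can take either value.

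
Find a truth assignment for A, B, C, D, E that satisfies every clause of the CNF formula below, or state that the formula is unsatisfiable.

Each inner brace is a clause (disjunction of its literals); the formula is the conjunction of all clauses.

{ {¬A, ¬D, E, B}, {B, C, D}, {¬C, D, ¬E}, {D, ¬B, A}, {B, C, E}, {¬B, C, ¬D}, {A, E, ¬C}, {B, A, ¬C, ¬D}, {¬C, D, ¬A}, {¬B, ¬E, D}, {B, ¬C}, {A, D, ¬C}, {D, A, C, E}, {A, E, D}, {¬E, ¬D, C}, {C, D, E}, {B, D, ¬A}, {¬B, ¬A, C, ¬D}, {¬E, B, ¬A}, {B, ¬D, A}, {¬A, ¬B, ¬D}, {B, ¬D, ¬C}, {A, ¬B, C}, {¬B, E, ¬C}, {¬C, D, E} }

A: False; B: True; C: True; D: True; E: True

Case B = True:
Case D = True:
The clause (C) is unit, so C = True.
The clause (¬A) is unit, so A = False.
The clause (E) is unit, so E = True.
All clauses are satisfied.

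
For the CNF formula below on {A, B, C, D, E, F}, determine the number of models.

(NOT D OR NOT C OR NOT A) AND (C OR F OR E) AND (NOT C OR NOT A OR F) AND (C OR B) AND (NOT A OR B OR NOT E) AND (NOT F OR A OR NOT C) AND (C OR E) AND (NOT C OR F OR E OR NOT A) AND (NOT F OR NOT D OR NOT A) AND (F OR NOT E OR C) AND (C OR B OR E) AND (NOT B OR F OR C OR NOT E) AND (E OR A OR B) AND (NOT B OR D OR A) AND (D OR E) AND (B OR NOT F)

There are 2^6 = 64 truth assignments over (A, B, C, D, E, F).
Split on B. With B = true, the clauses containing B are satisfied and NOT B drops from the rest; 5 of the 2^5 = 32 assignments to the other variables satisfy what remains.
With B = false, by the same count on the reduced clause set, 2 assignments work.
Total: 5 + 2 = 7.

7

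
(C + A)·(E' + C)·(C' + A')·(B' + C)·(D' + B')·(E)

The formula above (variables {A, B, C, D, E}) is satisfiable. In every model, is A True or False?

Suppose A = 1.
The clause (C') is unit, so C = 0.
The clause (E') is unit, so E = 0.
That conflicts with the unit clause (E).
So every satisfying assignment has A = False.

False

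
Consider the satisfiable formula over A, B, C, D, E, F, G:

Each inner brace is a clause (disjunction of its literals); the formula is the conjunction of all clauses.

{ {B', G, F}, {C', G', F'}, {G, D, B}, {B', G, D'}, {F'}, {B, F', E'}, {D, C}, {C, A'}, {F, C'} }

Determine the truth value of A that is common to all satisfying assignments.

Suppose A = 1.
The clause (F') is unit, so F = 0.
The clause (C) is unit, so C = 1.
But (C') is also a unit clause — contradiction.
So every satisfying assignment has A = False.

False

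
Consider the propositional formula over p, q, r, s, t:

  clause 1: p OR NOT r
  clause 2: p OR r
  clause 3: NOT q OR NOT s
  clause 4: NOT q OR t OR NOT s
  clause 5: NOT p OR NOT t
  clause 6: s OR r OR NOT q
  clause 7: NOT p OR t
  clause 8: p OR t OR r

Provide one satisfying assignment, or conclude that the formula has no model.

UNSATISFIABLE

Suppose p = true.
(NOT t) alone gives t = false.
Now (t) is unsatisfied and unit — conflict.
Backtrack on p: now try p = false.
(NOT r) alone gives r = false.
Now (r) is unsatisfied and unit — conflict.
Both values of p lead to a conflict.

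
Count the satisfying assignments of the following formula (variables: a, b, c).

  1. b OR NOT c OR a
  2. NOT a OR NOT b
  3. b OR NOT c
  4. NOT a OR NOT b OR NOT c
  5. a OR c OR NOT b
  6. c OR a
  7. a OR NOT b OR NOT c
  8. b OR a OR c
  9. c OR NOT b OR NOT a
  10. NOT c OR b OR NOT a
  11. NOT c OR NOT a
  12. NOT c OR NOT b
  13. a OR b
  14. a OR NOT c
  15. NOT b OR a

There are 2^3 = 8 truth assignments over (a, b, c).
Split on b. With b = true, the clauses containing b are satisfied and NOT b drops from the rest; 0 of the 2^2 = 4 assignments to the other variables satisfy what remains.
With b = false, by the same count on the reduced clause set, 1 assignment works.
(One model: a=T, b=F, c=F.)
Total: 0 + 1 = 1.

1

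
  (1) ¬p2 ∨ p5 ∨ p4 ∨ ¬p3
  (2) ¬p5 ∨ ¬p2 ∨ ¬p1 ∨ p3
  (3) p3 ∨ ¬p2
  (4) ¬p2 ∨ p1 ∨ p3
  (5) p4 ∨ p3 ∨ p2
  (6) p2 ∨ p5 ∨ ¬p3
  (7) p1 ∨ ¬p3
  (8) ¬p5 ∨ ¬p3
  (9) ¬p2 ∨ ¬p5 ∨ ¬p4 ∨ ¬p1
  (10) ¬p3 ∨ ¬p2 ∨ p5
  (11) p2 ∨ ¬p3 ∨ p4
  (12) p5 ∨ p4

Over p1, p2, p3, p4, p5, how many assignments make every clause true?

There are 2^5 = 32 truth assignments over (p1, p2, p3, p4, p5).
Split on p3. With p3 = True, the clauses containing p3 are satisfied and ¬p3 drops from the rest; 0 of the 2^4 = 16 assignments to the other variables satisfy what remains.
With p3 = False, by the same count on the reduced clause set, 4 assignments work.
(One model: p1=F, p2=F, p3=F, p4=T, p5=F.)
Total: 0 + 4 = 4.

4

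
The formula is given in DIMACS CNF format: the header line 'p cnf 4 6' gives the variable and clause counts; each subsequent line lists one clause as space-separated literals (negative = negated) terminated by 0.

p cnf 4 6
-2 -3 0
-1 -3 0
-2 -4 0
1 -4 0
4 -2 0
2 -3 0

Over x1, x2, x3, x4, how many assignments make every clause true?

There are 2^4 = 16 truth assignments over (x1, x2, x3, x4).
Split on x3. With x3 = True, the clauses containing x3 are satisfied and ¬x3 drops from the rest; 0 of the 2^3 = 8 assignments to the other variables satisfy what remains.
With x3 = False, by the same count on the reduced clause set, 3 assignments work.
Total: 0 + 3 = 3.

3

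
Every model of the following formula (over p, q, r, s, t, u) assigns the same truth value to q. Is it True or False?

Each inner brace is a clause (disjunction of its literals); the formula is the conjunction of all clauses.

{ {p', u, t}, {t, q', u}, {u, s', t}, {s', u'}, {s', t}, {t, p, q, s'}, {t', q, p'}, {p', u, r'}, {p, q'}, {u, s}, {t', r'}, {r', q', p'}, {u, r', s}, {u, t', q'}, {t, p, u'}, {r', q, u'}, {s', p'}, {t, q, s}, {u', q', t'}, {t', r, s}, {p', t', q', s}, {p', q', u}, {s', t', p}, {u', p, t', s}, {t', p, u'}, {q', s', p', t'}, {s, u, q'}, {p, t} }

Suppose q = 0.
Suppose s = 0.
Unit clause (u) forces u = 1.
Unit clause (r') forces r = 0.
Unit clause (t) forces t = 1.
But (t') is also a unit clause — contradiction.
So s must be the other value — set s = 1.
Unit clause (u') forces u = 0.
Unit clause (t) forces t = 1.
Unit clause (p') forces p = 0.
But (p) is also a unit clause — contradiction.
Either choice for s ends in contradiction.
So every satisfying assignment has q = True.

True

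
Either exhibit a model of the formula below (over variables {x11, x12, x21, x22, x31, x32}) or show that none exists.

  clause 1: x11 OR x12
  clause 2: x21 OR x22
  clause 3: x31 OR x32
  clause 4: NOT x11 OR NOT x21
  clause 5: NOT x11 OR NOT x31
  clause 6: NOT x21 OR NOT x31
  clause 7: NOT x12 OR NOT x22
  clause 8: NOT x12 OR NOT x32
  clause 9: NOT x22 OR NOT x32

UNSATISFIABLE

Try x11 = true.
From the singleton clause (NOT x21), x21 = false.
From the singleton clause (x22), x22 = true.
From the singleton clause (NOT x31), x31 = false.
From the singleton clause (x32), x32 = true.
But (NOT x32) is also a unit clause — contradiction.
Backtrack on x11: now try x11 = false.
From the singleton clause (x12), x12 = true.
From the singleton clause (NOT x22), x22 = false.
From the singleton clause (x21), x21 = true.
From the singleton clause (NOT x31), x31 = false.
From the singleton clause (x32), x32 = true.
But (NOT x32) is also a unit clause — contradiction.
Neither x11 = true nor x11 = false works.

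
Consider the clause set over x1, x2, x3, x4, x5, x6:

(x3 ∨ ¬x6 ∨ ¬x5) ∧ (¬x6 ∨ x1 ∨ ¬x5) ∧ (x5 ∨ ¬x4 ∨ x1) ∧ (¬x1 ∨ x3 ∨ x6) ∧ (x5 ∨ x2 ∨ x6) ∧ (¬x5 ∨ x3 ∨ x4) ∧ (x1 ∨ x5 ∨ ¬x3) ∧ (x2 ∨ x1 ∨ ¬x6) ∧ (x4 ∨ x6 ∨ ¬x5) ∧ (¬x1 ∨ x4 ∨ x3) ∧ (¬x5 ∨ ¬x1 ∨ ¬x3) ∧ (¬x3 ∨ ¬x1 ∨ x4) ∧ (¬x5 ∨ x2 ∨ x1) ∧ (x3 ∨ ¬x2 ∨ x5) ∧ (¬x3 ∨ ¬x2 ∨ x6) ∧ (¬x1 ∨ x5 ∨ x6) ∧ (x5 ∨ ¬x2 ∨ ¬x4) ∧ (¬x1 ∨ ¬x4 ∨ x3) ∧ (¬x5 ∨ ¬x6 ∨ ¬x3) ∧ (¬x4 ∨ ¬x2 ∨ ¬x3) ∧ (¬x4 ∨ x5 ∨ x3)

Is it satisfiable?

Suppose x3 = True.
Suppose x1 = True.
Unit clause (¬x5) forces x5 = False.
Unit clause (x4) forces x4 = True.
Unit clause (x6) forces x6 = True.
Unit clause (¬x2) forces x2 = False.
All clauses are satisfied.
A satisfying assignment: x1 ↦ True, x2 ↦ False, x3 ↦ True, x4 ↦ True, x5 ↦ False, x6 ↦ True.

Yes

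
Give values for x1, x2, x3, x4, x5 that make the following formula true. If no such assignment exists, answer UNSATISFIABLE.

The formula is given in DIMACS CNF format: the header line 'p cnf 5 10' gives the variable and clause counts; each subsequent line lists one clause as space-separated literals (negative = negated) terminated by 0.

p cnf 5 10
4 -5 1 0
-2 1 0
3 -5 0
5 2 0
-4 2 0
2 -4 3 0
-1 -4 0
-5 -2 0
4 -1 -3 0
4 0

UNSATISFIABLE

Unit clause (x4) forces x4 = True.
Unit clause (x2) forces x2 = True.
Unit clause (x1) forces x1 = True.
That conflicts with the unit clause (¬x1).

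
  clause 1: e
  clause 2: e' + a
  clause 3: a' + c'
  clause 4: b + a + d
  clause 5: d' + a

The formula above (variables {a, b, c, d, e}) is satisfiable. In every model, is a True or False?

True

Suppose a = 0.
Unit clause (e) forces e = 1.
That conflicts with the unit clause (e').
So every satisfying assignment has a = True.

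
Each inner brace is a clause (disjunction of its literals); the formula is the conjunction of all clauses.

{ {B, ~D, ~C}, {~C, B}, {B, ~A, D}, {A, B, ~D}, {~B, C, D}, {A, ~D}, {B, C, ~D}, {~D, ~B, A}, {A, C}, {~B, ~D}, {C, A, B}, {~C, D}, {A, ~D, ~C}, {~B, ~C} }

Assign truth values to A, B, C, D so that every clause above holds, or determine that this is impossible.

UNSATISFIABLE

Suppose C = 0.
The clause (A) is unit, so A = 1.
Suppose B = 1.
The clause (D) is unit, so D = 1.
But (~D) is also a unit clause — contradiction.
That branch fails; take B = 0 instead.
The clause (D) is unit, so D = 1.
But (~D) is also a unit clause — contradiction.
Both values of B lead to a conflict.
That branch fails; take C = 1 instead.
The clause (B) is unit, so B = 1.
But (~B) is also a unit clause — contradiction.
Both values of C lead to a conflict.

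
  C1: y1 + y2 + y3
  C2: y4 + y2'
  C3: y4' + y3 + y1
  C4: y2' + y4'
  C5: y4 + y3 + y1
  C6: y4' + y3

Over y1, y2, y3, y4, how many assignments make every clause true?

5

There are 2^4 = 16 truth assignments over (y1, y2, y3, y4).
Split on y3. With y3 = 1, the clauses containing y3 are satisfied and y3' drops from the rest; 4 of the 2^3 = 8 assignments to the other variables satisfy what remains.
With y3 = 0, by the same count on the reduced clause set, 1 assignment works.
Total: 4 + 1 = 5.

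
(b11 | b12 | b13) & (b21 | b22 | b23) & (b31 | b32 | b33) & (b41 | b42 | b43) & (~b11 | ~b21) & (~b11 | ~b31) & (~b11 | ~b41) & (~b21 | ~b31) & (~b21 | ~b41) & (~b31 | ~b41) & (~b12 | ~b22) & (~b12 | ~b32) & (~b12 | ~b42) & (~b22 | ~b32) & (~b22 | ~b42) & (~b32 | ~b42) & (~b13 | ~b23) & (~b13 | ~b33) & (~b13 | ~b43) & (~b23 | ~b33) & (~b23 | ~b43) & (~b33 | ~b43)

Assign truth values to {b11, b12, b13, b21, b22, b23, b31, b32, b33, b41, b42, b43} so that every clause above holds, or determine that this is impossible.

Try b11 = 0.
Try b12 = 1.
From the singleton clause (~b22), b22 = 0.
From the singleton clause (~b32), b32 = 0.
From the singleton clause (~b42), b42 = 0.
Try b21 = 1.
From the singleton clause (~b31), b31 = 0.
From the singleton clause (b33), b33 = 1.
From the singleton clause (~b41), b41 = 0.
From the singleton clause (b43), b43 = 1.
Now (~b43) is unsatisfied and unit — conflict.
Backtrack on b21: now try b21 = 0.
From the singleton clause (b23), b23 = 1.
From the singleton clause (~b13), b13 = 0.
From the singleton clause (~b33), b33 = 0.
From the singleton clause (b31), b31 = 1.
From the singleton clause (~b41), b41 = 0.
From the singleton clause (b43), b43 = 1.
Now (~b43) is unsatisfied and unit — conflict.
Neither b21 = 1 nor b21 = 0 works.
Backtrack on b12: now try b12 = 0.
From the singleton clause (b13), b13 = 1.
From the singleton clause (~b23), b23 = 0.
From the singleton clause (~b33), b33 = 0.
From the singleton clause (~b43), b43 = 0.
Try b21 = 1.
From the singleton clause (~b31), b31 = 0.
From the singleton clause (b32), b32 = 1.
From the singleton clause (~b41), b41 = 0.
From the singleton clause (b42), b42 = 1.
Now (~b42) is unsatisfied and unit — conflict.
Backtrack on b21: now try b21 = 0.
From the singleton clause (b22), b22 = 1.
From the singleton clause (~b32), b32 = 0.
From the singleton clause (b31), b31 = 1.
From the singleton clause (~b41), b41 = 0.
From the singleton clause (b42), b42 = 1.
Now (~b42) is unsatisfied and unit — conflict.
Neither b21 = 1 nor b21 = 0 works.
Neither b12 = 1 nor b12 = 0 works.
Backtrack on b11: now try b11 = 1.
From the singleton clause (~b21), b21 = 0.
From the singleton clause (~b31), b31 = 0.
From the singleton clause (~b41), b41 = 0.
Try b22 = 1.
From the singleton clause (~b12), b12 = 0.
From the singleton clause (~b32), b32 = 0.
From the singleton clause (b33), b33 = 1.
From the singleton clause (~b42), b42 = 0.
From the singleton clause (b43), b43 = 1.
Now (~b43) is unsatisfied and unit — conflict.
Backtrack on b22: now try b22 = 0.
From the singleton clause (b23), b23 = 1.
From the singleton clause (~b13), b13 = 0.
From the singleton clause (~b33), b33 = 0.
From the singleton clause (b32), b32 = 1.
From the singleton clause (~b12), b12 = 0.
From the singleton clause (~b42), b42 = 0.
From the singleton clause (b43), b43 = 1.
Now (~b43) is unsatisfied and unit — conflict.
Neither b22 = 1 nor b22 = 0 works.
Neither b11 = 1 nor b11 = 0 works.

UNSATISFIABLE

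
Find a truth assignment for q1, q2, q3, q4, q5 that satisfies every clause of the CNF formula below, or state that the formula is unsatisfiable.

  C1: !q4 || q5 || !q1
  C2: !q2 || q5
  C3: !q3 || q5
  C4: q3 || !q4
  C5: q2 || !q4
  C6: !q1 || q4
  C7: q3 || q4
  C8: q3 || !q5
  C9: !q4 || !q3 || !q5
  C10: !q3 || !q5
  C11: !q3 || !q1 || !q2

Try q2 = false.
The clause (!q4) is unit, so q4 = false.
The clause (!q1) is unit, so q1 = false.
The clause (q3) is unit, so q3 = true.
The clause (q5) is unit, so q5 = true.
That conflicts with the unit clause (!q5).
Backtrack on q2: now try q2 = true.
The clause (q5) is unit, so q5 = true.
The clause (q3) is unit, so q3 = true.
That conflicts with the unit clause (!q3).
Neither q2 = true nor q2 = false works.

UNSATISFIABLE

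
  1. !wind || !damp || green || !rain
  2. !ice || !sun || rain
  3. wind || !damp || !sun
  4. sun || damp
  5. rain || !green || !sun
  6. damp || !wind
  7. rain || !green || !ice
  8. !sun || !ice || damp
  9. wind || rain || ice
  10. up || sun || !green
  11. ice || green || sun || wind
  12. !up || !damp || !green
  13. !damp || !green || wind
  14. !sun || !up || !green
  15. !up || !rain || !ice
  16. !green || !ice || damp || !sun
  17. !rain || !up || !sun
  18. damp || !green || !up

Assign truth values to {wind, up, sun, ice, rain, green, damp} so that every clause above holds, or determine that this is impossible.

wind: true, up: false, sun: false, ice: true, rain: false, green: false, damp: true

Try sun = false.
From the singleton clause (damp), damp = true.
Try up = false.
From the singleton clause (!green), green = false.
Try wind = true.
From the singleton clause (!rain), rain = false.
All clauses hold; ice can take either value.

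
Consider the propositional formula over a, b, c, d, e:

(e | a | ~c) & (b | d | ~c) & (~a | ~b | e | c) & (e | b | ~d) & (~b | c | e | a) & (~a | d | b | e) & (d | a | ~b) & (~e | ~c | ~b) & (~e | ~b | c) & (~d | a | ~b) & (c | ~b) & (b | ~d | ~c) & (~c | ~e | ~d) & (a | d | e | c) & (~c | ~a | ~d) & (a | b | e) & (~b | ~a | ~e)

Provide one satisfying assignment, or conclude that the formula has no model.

Branch on c: set c = 1.
Branch on e: set e = 0.
Unit clause (a) forces a = 1.
Unit clause (~d) forces d = 0.
Unit clause (b) forces b = 1.
Every clause now holds.

a ↦ 1; b ↦ 1; c ↦ 1; d ↦ 0; e ↦ 0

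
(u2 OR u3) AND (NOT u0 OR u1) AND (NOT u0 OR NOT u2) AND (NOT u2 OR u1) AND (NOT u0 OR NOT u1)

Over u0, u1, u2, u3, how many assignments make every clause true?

There are 2^4 = 16 truth assignments over (u0, u1, u2, u3).
Check each against the 5 clauses (columns in the order u0, u1, u2, u3):
  F F F F  ✗ fails (u2 OR u3)
  F F F T  ✓ satisfies all
  F F T F  ✗ fails (NOT u2 OR u1)
  F F T T  ✗ fails (NOT u2 OR u1)
  F T F F  ✗ fails (u2 OR u3)
  F T F T  ✓ satisfies all
  F T T F  ✓ satisfies all
  F T T T  ✓ satisfies all
  T F F F  ✗ fails (u2 OR u3)
  T F F T  ✗ fails (NOT u0 OR u1)
  T F T F  ✗ fails (NOT u0 OR u1)
  T F T T  ✗ fails (NOT u0 OR u1)
  T T F F  ✗ fails (u2 OR u3)
  T T F T  ✗ fails (NOT u0 OR NOT u1)
  T T T F  ✗ fails (NOT u0 OR NOT u2)
  T T T T  ✗ fails (NOT u0 OR NOT u2)
4 of the 16 rows are models.

4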